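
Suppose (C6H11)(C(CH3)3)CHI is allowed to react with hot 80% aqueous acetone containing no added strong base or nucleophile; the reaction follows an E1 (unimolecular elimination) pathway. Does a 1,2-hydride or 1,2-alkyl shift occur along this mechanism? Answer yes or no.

The first-formed carbocation is secondary.
The adjacent cyclohexyl carbon already bears 2 other carbon substituents and has a hydrogen to migrate; after a 1,2-hydride shift from that carbon the positive charge sits on a tertiary centre.
Tertiary is more stable than secondary, so the shift occurs.

yes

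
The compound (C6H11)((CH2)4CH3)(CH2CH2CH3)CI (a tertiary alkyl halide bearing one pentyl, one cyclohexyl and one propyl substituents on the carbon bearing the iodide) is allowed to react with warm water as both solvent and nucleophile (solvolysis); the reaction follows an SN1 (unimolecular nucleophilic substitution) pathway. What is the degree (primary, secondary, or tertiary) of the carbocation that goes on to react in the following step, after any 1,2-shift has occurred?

Step 1: Rate-determining heterolysis of the C–I bond gives I⁻ and a tertiary carbocation.
No single 1,2-shift to an adjacent carbon would give a more-substituted cation, so no rearrangement occurs.

tertiary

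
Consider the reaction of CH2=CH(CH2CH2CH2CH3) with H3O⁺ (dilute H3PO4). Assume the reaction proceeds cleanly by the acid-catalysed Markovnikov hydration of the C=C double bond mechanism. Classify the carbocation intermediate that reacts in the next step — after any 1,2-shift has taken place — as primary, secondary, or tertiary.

secondary

Step 1: Protonation of the alkene by H3O⁺: the π bond acts as the nucleophile and picks up H⁺, giving the more stable (Markovnikov) secondary carbocation. H2O is released.
No single 1,2-shift to an adjacent carbon would give a more-substituted cation, so no rearrangement occurs.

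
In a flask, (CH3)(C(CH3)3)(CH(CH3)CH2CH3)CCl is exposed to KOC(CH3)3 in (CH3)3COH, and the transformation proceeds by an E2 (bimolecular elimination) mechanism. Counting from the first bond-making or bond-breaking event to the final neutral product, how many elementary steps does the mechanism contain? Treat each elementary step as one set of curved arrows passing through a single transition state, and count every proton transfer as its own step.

Step 1: In one step, (CH3)3CO⁻ pulls off a β-proton, the C–Cl bond cleaves, and a C=C double bond forms between the α- and β-carbons (E2, anti elimination).
Total: 1 elementary step.

1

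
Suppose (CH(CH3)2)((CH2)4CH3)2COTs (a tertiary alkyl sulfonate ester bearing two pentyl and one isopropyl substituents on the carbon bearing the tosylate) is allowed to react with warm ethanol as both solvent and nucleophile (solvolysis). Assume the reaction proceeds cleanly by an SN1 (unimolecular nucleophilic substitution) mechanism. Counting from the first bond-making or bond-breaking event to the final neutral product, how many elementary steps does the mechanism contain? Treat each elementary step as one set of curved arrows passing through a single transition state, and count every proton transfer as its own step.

Step 1: The C–O bond breaks with both electrons going to the tosylate; TsO⁻ leaves and a tertiary carbocation remains.
(No 1,2-shift: no single shift to an adjacent carbon would give a more stable cation.)
Step 2: A lone pair on the oxygen of CH3CH2OH attacks the carbocation, forming a new C–O σ-bond and an oxonium ion.
Step 3: Proton transfer from the O–H of the oxonium ion to a solvent molecule delivers the neutral ether.
Total: 3 elementary steps.

3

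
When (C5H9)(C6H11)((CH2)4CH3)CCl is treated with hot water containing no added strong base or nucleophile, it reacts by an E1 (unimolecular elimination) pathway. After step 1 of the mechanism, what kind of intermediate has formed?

Step 1: Rate-determining heterolysis of the C–Cl bond gives Cl⁻ and a tertiary carbocation.
After step 1 the species present is a tertiary carbocation.

tertiary carbocation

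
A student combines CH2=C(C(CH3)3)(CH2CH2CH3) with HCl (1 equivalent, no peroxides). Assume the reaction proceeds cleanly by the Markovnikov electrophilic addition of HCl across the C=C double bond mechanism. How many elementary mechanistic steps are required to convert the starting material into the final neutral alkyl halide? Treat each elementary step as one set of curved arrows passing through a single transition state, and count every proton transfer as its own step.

Step 1: The π electrons of the C=C bond attack a proton of HCl; Markovnikov addition places the new C–H on the less-substituted alkene carbon, so the positive charge ends up on the more-substituted carbon — a tertiary carbocation. The H–Cl bond breaks heterolytically, releasing Cl⁻.
(No 1,2-shift: no single shift to an adjacent carbon would give a more stable cation.)
Step 2: Cl⁻ captures the cation: a lone pair on Cl⁻ fills the empty p orbital, producing the alkyl halide product.
Total: 2 elementary steps.

2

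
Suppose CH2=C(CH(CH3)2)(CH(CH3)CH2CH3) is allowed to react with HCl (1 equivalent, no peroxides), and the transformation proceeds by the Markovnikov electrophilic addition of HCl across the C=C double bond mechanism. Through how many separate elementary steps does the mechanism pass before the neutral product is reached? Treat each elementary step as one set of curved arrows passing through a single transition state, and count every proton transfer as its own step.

Step 1: Protonation of the alkene by HCl: the π bond acts as the nucleophile and picks up H⁺, giving the more stable (Markovnikov) tertiary carbocation. The H–Cl bond breaks heterolytically, releasing Cl⁻.
(No 1,2-shift: no single shift to an adjacent carbon would give a more stable cation.)
Step 2: Cl⁻ captures the cation: a lone pair on Cl⁻ fills the empty p orbital, producing the alkyl halide product.
Total: 2 elementary steps.

2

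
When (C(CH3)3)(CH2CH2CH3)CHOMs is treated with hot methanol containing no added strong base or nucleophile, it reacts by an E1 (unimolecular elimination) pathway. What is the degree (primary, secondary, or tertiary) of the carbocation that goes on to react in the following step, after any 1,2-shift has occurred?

tertiary

Step 1: Ionisation: the C–O σ-bond cleaves heterolytically; both bonding electrons depart with MsO⁻, leaving a secondary carbocation at the α-carbon.
Step 2: A methyl group with its bonding pair migrates from the adjacent tert-butyl carbon to the cationic centre — a 1,2-methyl shift — upgrading the secondary cation to a tertiary one.
The cation rearranges from secondary to tertiary via a 1,2-methyl shift from the adjacent tert-butyl carbon; the tertiary cation is what reacts next.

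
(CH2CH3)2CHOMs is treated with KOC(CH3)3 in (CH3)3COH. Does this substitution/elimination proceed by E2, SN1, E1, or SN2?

E2

Conditions: a strong/bulky base with a secondary substrate bearing a β-hydrogen.
These conditions are the textbook signature of the E2 pathway.
A strong (often hindered) base removes a β-H in concert with loss of the leaving group — bimolecular elimination.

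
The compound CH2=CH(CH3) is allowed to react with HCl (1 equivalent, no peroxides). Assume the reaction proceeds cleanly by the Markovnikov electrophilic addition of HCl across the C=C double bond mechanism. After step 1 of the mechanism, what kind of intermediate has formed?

Step 1: Electrophilic addition begins with the π(C=C) electrons forming a bond to the proton of HCl. Following Markovnikov's rule, the resulting cation is secondary. The H–Cl bond breaks heterolytically, releasing Cl⁻.
After step 1 the species present is a secondary carbocation.

secondary carbocation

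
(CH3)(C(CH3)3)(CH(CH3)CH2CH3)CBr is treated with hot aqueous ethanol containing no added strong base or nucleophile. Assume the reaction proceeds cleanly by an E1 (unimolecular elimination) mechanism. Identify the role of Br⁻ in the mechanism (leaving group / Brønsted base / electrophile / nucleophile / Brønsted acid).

leaving group

Step 1: Unassisted departure of Br⁻ (taking the C–Br bonding pair) generates a tertiary carbocation.
Br⁻ departs with both electrons of the breaking σ-bond — that is the definition of a leaving group.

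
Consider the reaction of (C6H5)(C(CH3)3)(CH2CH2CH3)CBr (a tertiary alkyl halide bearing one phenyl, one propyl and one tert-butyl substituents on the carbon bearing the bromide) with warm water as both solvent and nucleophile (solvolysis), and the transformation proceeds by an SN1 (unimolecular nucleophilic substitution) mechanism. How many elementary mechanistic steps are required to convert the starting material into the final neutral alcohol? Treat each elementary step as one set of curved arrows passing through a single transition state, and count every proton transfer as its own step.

3

Step 1: Unassisted departure of Br⁻ (taking the C–Br bonding pair) generates a tertiary carbocation.
(No 1,2-shift: no single shift to an adjacent carbon would give a more stable cation.)
Step 2: Nucleophilic capture: the oxygen of H2O bonds to the cationic carbon, producing an oxonium-ion intermediate.
Step 3: Proton transfer from the O–H of the oxonium ion to a solvent molecule delivers the neutral alcohol.
Total: 3 elementary steps.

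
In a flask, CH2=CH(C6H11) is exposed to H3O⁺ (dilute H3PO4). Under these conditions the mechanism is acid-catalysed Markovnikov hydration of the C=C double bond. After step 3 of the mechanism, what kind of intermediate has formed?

oxonium ion

Step 1: Electrophilic addition begins with the π(C=C) electrons forming a bond to the proton of H3O⁺. Following Markovnikov's rule, the resulting cation is secondary. H2O is released.
Step 2: A 1,2-hydride shift from the adjacent cyclohexyl carbon moves the positive charge from the secondary centre to an adjacent carbon, generating a more stable tertiary carbocation.
Step 3: Water acts as the nucleophile: an oxygen lone pair bonds to the cationic carbon, giving an oxonium-ion intermediate.
After step 3 the species present is an oxonium ion.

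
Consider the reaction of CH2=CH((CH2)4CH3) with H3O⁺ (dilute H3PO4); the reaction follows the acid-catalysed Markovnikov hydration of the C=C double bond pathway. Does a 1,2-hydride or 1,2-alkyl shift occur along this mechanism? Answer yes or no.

no

The first-formed carbocation is secondary.
No single 1,2-shift to an adjacent carbon would produce a more-substituted cation than the one already present, so no rearrangement occurs.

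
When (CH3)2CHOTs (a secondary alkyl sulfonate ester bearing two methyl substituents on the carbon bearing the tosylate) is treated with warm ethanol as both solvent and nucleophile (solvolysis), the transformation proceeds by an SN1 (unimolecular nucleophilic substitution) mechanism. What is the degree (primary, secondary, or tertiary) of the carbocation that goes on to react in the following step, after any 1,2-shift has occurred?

Step 1: Ionisation: the C–O σ-bond cleaves heterolytically; both bonding electrons depart with TsO⁻, leaving a secondary carbocation at the α-carbon.
No single 1,2-shift to an adjacent carbon would give a more-substituted cation, so no rearrangement occurs.

secondary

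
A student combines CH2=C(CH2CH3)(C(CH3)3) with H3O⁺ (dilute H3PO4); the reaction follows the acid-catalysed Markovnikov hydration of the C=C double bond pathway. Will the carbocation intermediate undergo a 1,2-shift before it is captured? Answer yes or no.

The first-formed carbocation is tertiary.
No single 1,2-shift to an adjacent carbon would produce a more-substituted cation than the one already present, so no rearrangement occurs.

no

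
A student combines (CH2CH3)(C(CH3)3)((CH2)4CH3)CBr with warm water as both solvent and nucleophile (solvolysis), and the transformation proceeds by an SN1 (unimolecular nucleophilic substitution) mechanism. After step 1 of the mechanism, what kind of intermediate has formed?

tertiary carbocation

Step 1: The C–Br bond breaks with both electrons going to the bromide; Br⁻ leaves and a tertiary carbocation remains.
After step 1 the species present is a tertiary carbocation.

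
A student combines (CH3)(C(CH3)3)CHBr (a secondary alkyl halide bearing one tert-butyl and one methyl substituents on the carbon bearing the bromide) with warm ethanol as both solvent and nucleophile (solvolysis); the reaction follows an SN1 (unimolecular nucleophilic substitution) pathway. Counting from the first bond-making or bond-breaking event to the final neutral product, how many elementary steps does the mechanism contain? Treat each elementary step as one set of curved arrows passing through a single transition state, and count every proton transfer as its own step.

Step 1: Rate-determining heterolysis of the C–Br bond gives Br⁻ and a secondary carbocation.
Step 2: A 1,2-methyl shift from the adjacent tert-butyl carbon moves the positive charge from the secondary centre to an adjacent carbon, generating a more stable tertiary carbocation.
Step 3: A lone pair on the oxygen of CH3CH2OH attacks the carbocation, forming a new C–O σ-bond and an oxonium ion.
Step 4: Deprotonation of the oxonium oxygen by solvent ethanol yields the neutral ether.
Total: 4 elementary steps.

4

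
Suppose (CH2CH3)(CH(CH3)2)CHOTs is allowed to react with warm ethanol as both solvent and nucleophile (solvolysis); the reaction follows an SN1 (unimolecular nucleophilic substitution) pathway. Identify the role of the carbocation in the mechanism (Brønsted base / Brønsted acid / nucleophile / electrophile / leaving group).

electrophile

Step 3: A lone pair on the oxygen of CH3CH2OH attacks the carbocation, forming a new C–O σ-bond and an oxonium ion.
The carbocation accepts an electron pair into an empty or π* orbital — it is the electrophile.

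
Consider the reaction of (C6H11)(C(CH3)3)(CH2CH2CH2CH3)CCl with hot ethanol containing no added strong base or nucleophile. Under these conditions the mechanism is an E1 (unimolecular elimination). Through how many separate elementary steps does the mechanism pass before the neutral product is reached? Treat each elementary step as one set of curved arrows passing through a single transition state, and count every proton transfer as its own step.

Step 1: The C–Cl bond breaks with both electrons going to the chloride; Cl⁻ leaves and a tertiary carbocation remains.
(No 1,2-shift: no single shift to an adjacent carbon would give a more stable cation.)
Step 2: Loss of a β-proton to an ethanol molecule of the solvent: the C–H bonding pair collapses toward the cationic carbon to form the C=C π bond, yielding the alkene.
Total: 2 elementary steps.

2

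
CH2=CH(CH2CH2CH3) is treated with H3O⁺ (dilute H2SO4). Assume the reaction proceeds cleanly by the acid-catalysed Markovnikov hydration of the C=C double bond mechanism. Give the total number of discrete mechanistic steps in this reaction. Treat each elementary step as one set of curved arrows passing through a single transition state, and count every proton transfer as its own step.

3

Step 1: Protonation of the alkene by H3O⁺: the π bond acts as the nucleophile and picks up H⁺, giving the more stable (Markovnikov) secondary carbocation. H2O is released.
(No 1,2-shift: no single shift to an adjacent carbon would give a more stable cation.)
Step 2: A lone pair on the oxygen of H2O attacks the carbocation, forming a C–O bond and an oxonium ion (a protonated alcohol).
Step 3: H2O removes a proton from the oxonium oxygen, regenerating H3O⁺ and giving the neutral alcohol.
Total: 3 elementary steps.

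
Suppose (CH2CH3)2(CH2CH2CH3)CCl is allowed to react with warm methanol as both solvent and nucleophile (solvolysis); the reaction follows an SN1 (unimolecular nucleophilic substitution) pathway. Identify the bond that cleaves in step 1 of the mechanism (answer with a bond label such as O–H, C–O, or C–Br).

Step 1: Rate-determining heterolysis of the C–Cl bond gives Cl⁻ and a tertiary carbocation.
The bond broken in this step is the C–Cl bond.

C–Cl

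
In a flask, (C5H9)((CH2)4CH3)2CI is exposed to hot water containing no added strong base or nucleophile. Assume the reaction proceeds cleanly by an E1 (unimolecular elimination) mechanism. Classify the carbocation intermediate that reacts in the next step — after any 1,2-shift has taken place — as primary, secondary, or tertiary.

Step 1: Unassisted departure of I⁻ (taking the C–I bonding pair) generates a tertiary carbocation.
No single 1,2-shift to an adjacent carbon would give a more-substituted cation, so no rearrangement occurs.

tertiary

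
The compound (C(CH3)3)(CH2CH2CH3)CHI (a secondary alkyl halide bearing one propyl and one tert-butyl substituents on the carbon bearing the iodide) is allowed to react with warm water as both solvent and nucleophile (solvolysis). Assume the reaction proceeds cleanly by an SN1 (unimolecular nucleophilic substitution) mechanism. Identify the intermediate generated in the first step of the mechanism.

secondary carbocation

Step 1: Ionisation: the C–I σ-bond cleaves heterolytically; both bonding electrons depart with I⁻, leaving a secondary carbocation at the α-carbon.
After step 1 the species present is a secondary carbocation.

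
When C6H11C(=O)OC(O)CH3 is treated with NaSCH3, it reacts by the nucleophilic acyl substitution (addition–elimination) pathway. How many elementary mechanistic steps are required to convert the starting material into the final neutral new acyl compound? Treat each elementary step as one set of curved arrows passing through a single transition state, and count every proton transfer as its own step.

Step 1: Nucleophilic addition of CH3S⁻ to the acyl carbon breaks the π(C=O) bond and yields a tetrahedral, anionic intermediate.
Step 2: An oxygen lone pair re-forms the C=O π bond as the C–O σ-bond breaks; CH3CO2⁻ is expelled.
Total: 2 elementary steps.

2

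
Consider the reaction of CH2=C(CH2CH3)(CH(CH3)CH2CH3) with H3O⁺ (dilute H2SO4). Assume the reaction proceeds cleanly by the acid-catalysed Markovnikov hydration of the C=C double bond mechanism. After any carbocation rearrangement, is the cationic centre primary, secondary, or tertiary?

Step 1: The π electrons of the C=C bond attack a proton of H3O⁺; Markovnikov addition places the new C–H on the less-substituted alkene carbon, so the positive charge ends up on the more-substituted carbon — a tertiary carbocation. H2O is released.
No single 1,2-shift to an adjacent carbon would give a more-substituted cation, so no rearrangement occurs.

tertiary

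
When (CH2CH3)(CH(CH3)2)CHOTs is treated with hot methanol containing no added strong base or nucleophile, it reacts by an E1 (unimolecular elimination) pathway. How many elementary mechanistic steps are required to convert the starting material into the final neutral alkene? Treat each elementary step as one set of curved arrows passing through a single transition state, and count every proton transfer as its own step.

Step 1: The C–O bond breaks with both electrons going to the tosylate; TsO⁻ leaves and a secondary carbocation remains.
Step 2: A hydride (H with its bonding pair) migrates from the adjacent isopropyl carbon to the cationic centre — a 1,2-hydride shift — upgrading the secondary cation to a tertiary one.
Step 3: A weak base (a methanol molecule from the solvent) removes a proton from a carbon adjacent to the cationic centre; the electrons of that C–H bond become the new π(C=C) bond, giving the alkene.
Total: 3 elementary steps.

3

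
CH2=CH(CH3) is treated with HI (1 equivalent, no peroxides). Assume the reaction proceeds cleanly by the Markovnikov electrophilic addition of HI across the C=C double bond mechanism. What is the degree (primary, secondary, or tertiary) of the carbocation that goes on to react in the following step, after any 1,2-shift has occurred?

secondary

Step 1: Electrophilic addition begins with the π(C=C) electrons forming a bond to the proton of HI. Following Markovnikov's rule, the resulting cation is secondary. The H–I bond breaks heterolytically, releasing I⁻.
No single 1,2-shift to an adjacent carbon would give a more-substituted cation, so no rearrangement occurs.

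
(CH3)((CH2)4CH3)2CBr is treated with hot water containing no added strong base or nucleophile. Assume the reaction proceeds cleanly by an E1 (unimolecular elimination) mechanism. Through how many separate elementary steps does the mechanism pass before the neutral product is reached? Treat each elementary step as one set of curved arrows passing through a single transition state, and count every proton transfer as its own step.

2

Step 1: The C–Br bond breaks with both electrons going to the bromide; Br⁻ leaves and a tertiary carbocation remains.
(No 1,2-shift: no single shift to an adjacent carbon would give a more stable cation.)
Step 2: Loss of a β-proton to a water molecule of the solvent: the C–H bonding pair collapses toward the cationic carbon to form the C=C π bond, yielding the alkene.
Total: 2 elementary steps.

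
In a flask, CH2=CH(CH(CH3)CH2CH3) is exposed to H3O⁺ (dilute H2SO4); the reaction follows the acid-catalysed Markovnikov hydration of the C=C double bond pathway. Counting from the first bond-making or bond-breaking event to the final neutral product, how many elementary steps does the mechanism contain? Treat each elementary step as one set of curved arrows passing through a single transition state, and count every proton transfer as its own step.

4

Step 1: The π electrons of the C=C bond attack a proton of H3O⁺; Markovnikov addition places the new C–H on the less-substituted alkene carbon, so the positive charge ends up on the more-substituted carbon — a secondary carbocation. H2O is released.
Step 2: A hydride (H with its bonding pair) migrates from the adjacent sec-butyl carbon to the cationic centre — a 1,2-hydride shift — upgrading the secondary cation to a tertiary one.
Step 3: A lone pair on the oxygen of H2O attacks the carbocation, forming a C–O bond and an oxonium ion (a protonated alcohol).
Step 4: H2O removes a proton from the oxonium oxygen, regenerating H3O⁺ and giving the neutral alcohol.
Total: 4 elementary steps.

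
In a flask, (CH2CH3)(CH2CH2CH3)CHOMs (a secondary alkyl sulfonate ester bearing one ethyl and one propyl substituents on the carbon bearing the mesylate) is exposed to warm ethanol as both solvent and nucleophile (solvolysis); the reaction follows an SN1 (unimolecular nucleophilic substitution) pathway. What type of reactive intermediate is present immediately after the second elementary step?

oxonium ion

Step 1: Unassisted departure of MsO⁻ (taking the C–O bonding pair) generates a secondary carbocation.
Step 2: Nucleophilic capture: the oxygen of CH3CH2OH bonds to the cationic carbon, producing an oxonium-ion intermediate.
After step 2 the species present is an oxonium ion.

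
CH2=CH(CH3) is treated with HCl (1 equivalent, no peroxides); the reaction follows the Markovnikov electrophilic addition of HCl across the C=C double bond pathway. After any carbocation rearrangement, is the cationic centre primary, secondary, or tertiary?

Step 1: Electrophilic addition begins with the π(C=C) electrons forming a bond to the proton of HCl. Following Markovnikov's rule, the resulting cation is secondary. The H–Cl bond breaks heterolytically, releasing Cl⁻.
No single 1,2-shift to an adjacent carbon would give a more-substituted cation, so no rearrangement occurs.

secondary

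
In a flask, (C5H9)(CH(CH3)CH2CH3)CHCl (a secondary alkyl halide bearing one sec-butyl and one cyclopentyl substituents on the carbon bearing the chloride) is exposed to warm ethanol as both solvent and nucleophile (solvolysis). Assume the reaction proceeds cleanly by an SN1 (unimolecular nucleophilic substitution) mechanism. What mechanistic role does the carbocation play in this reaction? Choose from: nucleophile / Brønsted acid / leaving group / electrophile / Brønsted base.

Step 3: A lone pair on the oxygen of CH3CH2OH attacks the carbocation, forming a new C–O σ-bond and an oxonium ion.
The carbocation accepts an electron pair into an empty or π* orbital — it is the electrophile.

electrophile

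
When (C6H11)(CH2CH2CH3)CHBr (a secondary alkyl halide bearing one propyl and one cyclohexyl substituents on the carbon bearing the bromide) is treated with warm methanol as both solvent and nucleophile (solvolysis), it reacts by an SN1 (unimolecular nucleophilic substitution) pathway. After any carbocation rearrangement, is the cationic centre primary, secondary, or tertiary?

tertiary

Step 1: Unassisted departure of Br⁻ (taking the C–Br bonding pair) generates a secondary carbocation.
Step 2: A hydride (H with its bonding pair) migrates from the adjacent cyclohexyl carbon to the cationic centre — a 1,2-hydride shift — upgrading the secondary cation to a tertiary one.
The cation rearranges from secondary to tertiary via a 1,2-hydride shift from the adjacent cyclohexyl carbon; the tertiary cation is what reacts next.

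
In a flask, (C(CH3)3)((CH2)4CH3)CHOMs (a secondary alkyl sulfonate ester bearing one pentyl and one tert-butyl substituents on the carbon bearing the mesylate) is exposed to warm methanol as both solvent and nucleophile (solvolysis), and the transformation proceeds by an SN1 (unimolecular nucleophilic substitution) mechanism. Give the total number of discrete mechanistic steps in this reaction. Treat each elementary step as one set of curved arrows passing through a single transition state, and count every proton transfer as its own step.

Step 1: The C–O bond breaks with both electrons going to the mesylate; MsO⁻ leaves and a secondary carbocation remains.
Step 2: A 1,2-methyl shift from the adjacent tert-butyl carbon moves the positive charge from the secondary centre to an adjacent carbon, generating a more stable tertiary carbocation.
Step 3: CH3OH donates an oxygen lone pair into the empty p orbital of the cation, giving a protonated ether (an oxonium ion).
Step 4: Proton transfer from the O–H of the oxonium ion to a solvent molecule delivers the neutral ether.
Total: 4 elementary steps.

4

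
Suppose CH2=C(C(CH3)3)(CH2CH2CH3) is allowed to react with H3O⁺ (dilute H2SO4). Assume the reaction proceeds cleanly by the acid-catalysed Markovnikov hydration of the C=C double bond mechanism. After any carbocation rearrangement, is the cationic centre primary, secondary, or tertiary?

tertiary

Step 1: Protonation of the alkene by H3O⁺: the π bond acts as the nucleophile and picks up H⁺, giving the more stable (Markovnikov) tertiary carbocation. H2O is released.
No single 1,2-shift to an adjacent carbon would give a more-substituted cation, so no rearrangement occurs.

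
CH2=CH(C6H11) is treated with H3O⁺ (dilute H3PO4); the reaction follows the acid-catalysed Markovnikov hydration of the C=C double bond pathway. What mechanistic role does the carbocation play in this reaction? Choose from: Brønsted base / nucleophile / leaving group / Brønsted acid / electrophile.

electrophile

Step 3: A lone pair on the oxygen of H2O attacks the carbocation, forming a C–O bond and an oxonium ion (a protonated alcohol).
The carbocation accepts an electron pair into an empty or π* orbital — it is the electrophile.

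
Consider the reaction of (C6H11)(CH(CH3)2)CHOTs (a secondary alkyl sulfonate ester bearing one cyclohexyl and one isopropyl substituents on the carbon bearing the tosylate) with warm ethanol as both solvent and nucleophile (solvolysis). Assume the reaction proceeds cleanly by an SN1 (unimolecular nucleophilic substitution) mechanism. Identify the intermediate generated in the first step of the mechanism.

Step 1: Ionisation: the C–O σ-bond cleaves heterolytically; both bonding electrons depart with TsO⁻, leaving a secondary carbocation at the α-carbon.
After step 1 the species present is a secondary carbocation.

secondary carbocation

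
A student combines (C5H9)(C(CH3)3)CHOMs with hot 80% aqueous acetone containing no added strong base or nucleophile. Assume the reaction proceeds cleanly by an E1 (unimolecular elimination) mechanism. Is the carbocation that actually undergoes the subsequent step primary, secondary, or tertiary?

tertiary

Step 1: Rate-determining heterolysis of the C–O bond gives MsO⁻ and a secondary carbocation.
Step 2: A hydride (H with its bonding pair) migrates from the adjacent cyclopentyl carbon to the cationic centre — a 1,2-hydride shift — upgrading the secondary cation to a tertiary one.
The cation rearranges from secondary to tertiary via a 1,2-hydride shift from the adjacent cyclopentyl carbon; the tertiary cation is what reacts next.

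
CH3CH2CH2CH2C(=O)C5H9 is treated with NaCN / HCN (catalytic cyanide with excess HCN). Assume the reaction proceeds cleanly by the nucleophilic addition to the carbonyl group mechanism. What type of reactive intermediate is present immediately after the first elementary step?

tetrahedral alkoxide intermediate

Step 1: Nucleophilic addition: CN⁻ adds to the carbonyl carbon, pushing the π(C=O) electron pair onto oxygen and giving a tetrahedral alkoxide.
After step 1 the species present is a tetrahedral alkoxide intermediate.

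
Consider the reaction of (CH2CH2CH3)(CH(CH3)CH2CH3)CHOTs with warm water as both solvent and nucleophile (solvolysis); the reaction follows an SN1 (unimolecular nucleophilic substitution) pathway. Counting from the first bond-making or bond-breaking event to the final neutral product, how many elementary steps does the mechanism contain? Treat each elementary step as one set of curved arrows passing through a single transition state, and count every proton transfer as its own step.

4

Step 1: Rate-determining heterolysis of the C–O bond gives TsO⁻ and a secondary carbocation.
Step 2: A 1,2-hydride shift from the adjacent sec-butyl carbon moves the positive charge from the secondary centre to an adjacent carbon, generating a more stable tertiary carbocation.
Step 3: H2O donates an oxygen lone pair into the empty p orbital of the cation, giving a protonated alcohol (an oxonium ion).
Step 4: A second solvent molecule removes the proton on oxygen, giving the neutral alcohol product.
Total: 4 elementary steps.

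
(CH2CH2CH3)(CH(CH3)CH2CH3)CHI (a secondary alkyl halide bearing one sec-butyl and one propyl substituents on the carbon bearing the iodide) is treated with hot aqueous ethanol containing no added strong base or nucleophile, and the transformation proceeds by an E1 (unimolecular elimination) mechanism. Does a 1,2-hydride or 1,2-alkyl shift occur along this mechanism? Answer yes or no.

The first-formed carbocation is secondary.
The adjacent sec-butyl carbon already bears 2 other carbon substituents and has a hydrogen to migrate; after a 1,2-hydride shift from that carbon the positive charge sits on a tertiary centre.
Tertiary is more stable than secondary, so the shift occurs.

yes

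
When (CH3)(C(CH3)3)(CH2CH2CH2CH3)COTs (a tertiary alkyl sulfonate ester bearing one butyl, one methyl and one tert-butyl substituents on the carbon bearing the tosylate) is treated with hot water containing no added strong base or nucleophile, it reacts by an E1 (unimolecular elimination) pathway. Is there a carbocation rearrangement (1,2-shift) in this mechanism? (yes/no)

The first-formed carbocation is tertiary.
No single 1,2-shift to an adjacent carbon would produce a more-substituted cation than the one already present, so no rearrangement occurs.

no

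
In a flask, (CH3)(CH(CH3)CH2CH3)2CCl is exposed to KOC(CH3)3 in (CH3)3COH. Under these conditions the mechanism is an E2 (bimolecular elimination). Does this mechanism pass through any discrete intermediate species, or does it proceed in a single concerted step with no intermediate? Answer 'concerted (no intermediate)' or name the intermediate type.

concerted (no intermediate)

The strong base (CH3)3CO⁻ removes a β-hydrogen; in the same concerted event the electrons of the breaking C–H bond form the new π(C=C) bond and the C–Cl σ-bond breaks, expelling Cl⁻. Anti-periplanar geometry; one transition state.
All bond changes occur in one transition state; no discrete intermediate is formed.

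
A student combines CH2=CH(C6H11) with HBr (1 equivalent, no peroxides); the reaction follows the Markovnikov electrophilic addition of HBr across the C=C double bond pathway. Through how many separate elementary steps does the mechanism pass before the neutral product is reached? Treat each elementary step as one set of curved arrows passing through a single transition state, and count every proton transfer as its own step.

3

Step 1: The π electrons of the C=C bond attack a proton of HBr; Markovnikov addition places the new C–H on the less-substituted alkene carbon, so the positive charge ends up on the more-substituted carbon — a secondary carbocation. The H–Br bond breaks heterolytically, releasing Br⁻.
Step 2: A 1,2-hydride shift from the adjacent cyclohexyl carbon moves the positive charge from the secondary centre to an adjacent carbon, generating a more stable tertiary carbocation.
Step 3: Br⁻ captures the cation: a lone pair on Br⁻ fills the empty p orbital, producing the alkyl halide product.
Total: 3 elementary steps.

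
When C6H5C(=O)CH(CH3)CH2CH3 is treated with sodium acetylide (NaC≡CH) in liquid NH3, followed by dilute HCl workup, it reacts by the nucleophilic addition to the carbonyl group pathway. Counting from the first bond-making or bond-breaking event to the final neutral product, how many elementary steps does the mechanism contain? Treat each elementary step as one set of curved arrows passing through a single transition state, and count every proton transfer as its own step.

2

Step 1: HC≡C⁻ attacks the sp² carbonyl carbon; the C=O π bond breaks and the electrons end up as a lone pair on the alkoxide oxygen of the tetrahedral intermediate.
Step 2: On dilute HCl workup the alkoxide oxygen is protonated, giving a propargyl alcohol.
Total: 2 elementary steps.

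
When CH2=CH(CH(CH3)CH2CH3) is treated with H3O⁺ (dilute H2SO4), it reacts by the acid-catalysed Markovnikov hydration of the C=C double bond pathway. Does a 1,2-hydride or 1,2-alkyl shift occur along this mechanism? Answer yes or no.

yes

The first-formed carbocation is secondary.
The adjacent sec-butyl carbon already bears 2 other carbon substituents and has a hydrogen to migrate; after a 1,2-hydride shift from that carbon the positive charge sits on a tertiary centre.
Tertiary is more stable than secondary, so the shift occurs.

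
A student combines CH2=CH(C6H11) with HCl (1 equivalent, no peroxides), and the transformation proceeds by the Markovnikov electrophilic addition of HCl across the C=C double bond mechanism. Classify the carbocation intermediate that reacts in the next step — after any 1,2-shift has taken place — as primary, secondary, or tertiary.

Step 1: The π electrons of the C=C bond attack a proton of HCl; Markovnikov addition places the new C–H on the less-substituted alkene carbon, so the positive charge ends up on the more-substituted carbon — a secondary carbocation. The H–Cl bond breaks heterolytically, releasing Cl⁻.
Step 2: Carbocation rearrangement: a 1,2-hydride shift from the adjacent cyclohexyl carbon converts the initially-formed secondary cation into the more stable tertiary cation.
The cation rearranges from secondary to tertiary via a 1,2-hydride shift from the adjacent cyclohexyl carbon; the tertiary cation is what reacts next.

tertiary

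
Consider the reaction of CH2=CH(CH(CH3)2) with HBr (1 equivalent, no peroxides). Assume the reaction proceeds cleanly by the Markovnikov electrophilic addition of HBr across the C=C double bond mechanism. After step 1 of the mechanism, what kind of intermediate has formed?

Step 1: The π electrons of the C=C bond attack a proton of HBr; Markovnikov addition places the new C–H on the less-substituted alkene carbon, so the positive charge ends up on the more-substituted carbon — a secondary carbocation. The H–Br bond breaks heterolytically, releasing Br⁻.
After step 1 the species present is a secondary carbocation.

secondary carbocation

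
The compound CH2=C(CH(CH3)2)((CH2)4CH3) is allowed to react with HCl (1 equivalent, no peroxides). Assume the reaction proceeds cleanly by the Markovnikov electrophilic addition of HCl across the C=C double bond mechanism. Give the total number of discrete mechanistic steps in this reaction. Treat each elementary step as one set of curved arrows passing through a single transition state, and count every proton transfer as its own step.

Step 1: The π electrons of the C=C bond attack a proton of HCl; Markovnikov addition places the new C–H on the less-substituted alkene carbon, so the positive charge ends up on the more-substituted carbon — a tertiary carbocation. The H–Cl bond breaks heterolytically, releasing Cl⁻.
(No 1,2-shift: no single shift to an adjacent carbon would give a more stable cation.)
Step 2: Nucleophilic attack by Cl⁻ on the carbocation completes the addition, giving R–Cl.
Total: 2 elementary steps.

2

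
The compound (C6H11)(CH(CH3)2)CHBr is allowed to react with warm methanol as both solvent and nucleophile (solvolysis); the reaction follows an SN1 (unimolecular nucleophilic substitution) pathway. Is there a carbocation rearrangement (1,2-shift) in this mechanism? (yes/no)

The first-formed carbocation is secondary.
The adjacent cyclohexyl carbon already bears 2 other carbon substituents and has a hydrogen to migrate; after a 1,2-hydride shift from that carbon the positive charge sits on a tertiary centre.
Tertiary is more stable than secondary, so the shift occurs.

yes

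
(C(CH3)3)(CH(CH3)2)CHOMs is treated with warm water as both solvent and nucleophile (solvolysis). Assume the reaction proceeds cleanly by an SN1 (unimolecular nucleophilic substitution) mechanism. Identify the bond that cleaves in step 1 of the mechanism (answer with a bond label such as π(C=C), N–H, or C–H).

C–O

Step 1: Ionisation: the C–O σ-bond cleaves heterolytically; both bonding electrons depart with MsO⁻, leaving a secondary carbocation at the α-carbon.
The bond broken in this step is the C–O bond.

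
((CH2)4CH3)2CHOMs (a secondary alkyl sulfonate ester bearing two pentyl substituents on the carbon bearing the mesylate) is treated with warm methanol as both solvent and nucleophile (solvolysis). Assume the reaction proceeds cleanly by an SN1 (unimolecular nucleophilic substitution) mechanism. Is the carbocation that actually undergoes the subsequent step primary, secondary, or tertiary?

Step 1: The C–O bond breaks with both electrons going to the mesylate; MsO⁻ leaves and a secondary carbocation remains.
No single 1,2-shift to an adjacent carbon would give a more-substituted cation, so no rearrangement occurs.

secondary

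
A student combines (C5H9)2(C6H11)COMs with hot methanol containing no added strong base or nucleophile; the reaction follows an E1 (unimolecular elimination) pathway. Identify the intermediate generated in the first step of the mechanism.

Step 1: Rate-determining heterolysis of the C–O bond gives MsO⁻ and a tertiary carbocation.
After step 1 the species present is a tertiary carbocation.

tertiary carbocation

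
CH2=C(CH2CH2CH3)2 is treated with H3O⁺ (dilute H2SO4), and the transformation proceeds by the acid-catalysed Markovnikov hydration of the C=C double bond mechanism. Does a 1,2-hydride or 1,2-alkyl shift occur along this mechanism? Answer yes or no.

no

The first-formed carbocation is tertiary.
No single 1,2-shift to an adjacent carbon would produce a more-substituted cation than the one already present, so no rearrangement occurs.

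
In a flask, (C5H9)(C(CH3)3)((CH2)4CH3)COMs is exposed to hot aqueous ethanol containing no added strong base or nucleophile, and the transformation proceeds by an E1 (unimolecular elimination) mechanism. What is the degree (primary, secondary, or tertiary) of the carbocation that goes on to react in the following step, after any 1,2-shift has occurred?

Step 1: The C–O bond breaks with both electrons going to the mesylate; MsO⁻ leaves and a tertiary carbocation remains.
No single 1,2-shift to an adjacent carbon would give a more-substituted cation, so no rearrangement occurs.

tertiary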